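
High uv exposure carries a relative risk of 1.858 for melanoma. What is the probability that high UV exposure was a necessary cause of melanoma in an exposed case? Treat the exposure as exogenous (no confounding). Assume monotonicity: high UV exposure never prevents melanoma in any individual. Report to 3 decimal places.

PN ≈ 0.462

Under exogeneity and monotonicity, PN = (RR − 1) / RR = 1 − 1/RR.
PN = (1.858 − 1) / 1.858 = 0.858 / 1.858 ≈ 0.4618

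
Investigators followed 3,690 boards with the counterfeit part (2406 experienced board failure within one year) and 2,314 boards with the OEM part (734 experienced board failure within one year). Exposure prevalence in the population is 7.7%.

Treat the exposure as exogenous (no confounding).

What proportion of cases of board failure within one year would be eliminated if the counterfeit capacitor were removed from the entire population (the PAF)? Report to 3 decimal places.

PAF ≈ 0.075

p₁ = P(outcome | exposed) = 2406/3690 = 0.65203
p₀ = P(outcome | unexposed) = 734/2314 = 0.3172
Overall risk P(Y=1) = π·p₁ + (1−π)·p₀ = 0.077×0.65203 + 0.923×0.3172 = 0.34298.
Under exogeneity, PAF = [P(Y=1) − p₀] / P(Y=1).
PAF = (0.34298 − 0.3172) / 0.34298 ≈ 0.0752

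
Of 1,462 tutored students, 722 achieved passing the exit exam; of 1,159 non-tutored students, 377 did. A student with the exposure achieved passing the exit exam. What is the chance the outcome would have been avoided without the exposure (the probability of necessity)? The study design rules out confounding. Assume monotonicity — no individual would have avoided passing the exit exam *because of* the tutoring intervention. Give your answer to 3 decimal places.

PN ≈ 0.341

p₁ = P(outcome | exposed) = 722/1462 = 0.49384
p₀ = P(outcome | unexposed) = 377/1159 = 0.32528
Under exogeneity and monotonicity, PN = (p₁ − p₀) / p₁.
PN = (0.49384 − 0.32528) / 0.49384 = 0.16856 / 0.49384 ≈ 0.3413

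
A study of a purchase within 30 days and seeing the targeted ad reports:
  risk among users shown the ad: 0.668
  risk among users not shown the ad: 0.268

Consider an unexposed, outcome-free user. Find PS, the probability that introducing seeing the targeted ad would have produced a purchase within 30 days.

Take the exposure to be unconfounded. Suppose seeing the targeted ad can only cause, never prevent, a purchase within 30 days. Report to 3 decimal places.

Let p₁ = 0.668, p₀ = 0.268.
Under exogeneity and monotonicity, PS = (p₁ − p₀) / (1 − p₀).
PS = (0.668 − 0.268) / (1 − 0.268) = 0.4 / 0.732 ≈ 0.5464

PS ≈ 0.546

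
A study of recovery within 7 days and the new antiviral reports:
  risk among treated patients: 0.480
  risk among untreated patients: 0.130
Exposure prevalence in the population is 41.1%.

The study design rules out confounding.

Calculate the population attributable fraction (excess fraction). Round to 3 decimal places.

PAF ≈ 0.525

Let p₁ = 0.48, p₀ = 0.13.
Overall risk P(Y=1) = π·p₁ + (1−π)·p₀ = 0.411×0.48 + 0.589×0.13 = 0.27385.
Under exogeneity, PAF = [P(Y=1) − p₀] / P(Y=1).
PAF = (0.27385 − 0.13) / 0.27385 ≈ 0.5253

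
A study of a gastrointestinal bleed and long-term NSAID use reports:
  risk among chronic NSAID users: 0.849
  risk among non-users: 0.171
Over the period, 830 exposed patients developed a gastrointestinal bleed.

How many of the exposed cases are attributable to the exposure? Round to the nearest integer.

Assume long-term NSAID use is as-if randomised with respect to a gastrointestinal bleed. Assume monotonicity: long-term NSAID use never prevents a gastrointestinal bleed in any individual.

about 663 cases

Let p₁ = 0.849, p₀ = 0.171.
PN = (p₁ − p₀)/p₁ = (0.849 − 0.171) / 0.849 ≈ 0.79859.
Attributable cases ≈ PN × (exposed cases) = 0.79859 × 830 ≈ 662.83.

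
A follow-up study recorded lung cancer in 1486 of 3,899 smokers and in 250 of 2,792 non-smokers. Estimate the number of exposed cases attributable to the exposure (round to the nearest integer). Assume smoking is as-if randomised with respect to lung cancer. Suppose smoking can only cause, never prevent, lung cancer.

p₁ = P(outcome | exposed) = 1486/3899 = 0.38112
p₀ = P(outcome | unexposed) = 250/2792 = 0.089542
PN = (p₁ − p₀)/p₁ = (0.38112 − 0.089542) / 0.38112 ≈ 0.76506.
Attributable cases ≈ PN × (exposed cases) = 0.76506 × 1486 ≈ 1136.88.

about 1137 cases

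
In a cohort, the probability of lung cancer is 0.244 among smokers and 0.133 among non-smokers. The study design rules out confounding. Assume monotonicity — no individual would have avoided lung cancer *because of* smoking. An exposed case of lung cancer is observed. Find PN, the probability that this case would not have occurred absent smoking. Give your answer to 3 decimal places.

Let p₁ = 0.244, p₀ = 0.133.
Under exogeneity and monotonicity, PN = (p₁ − p₀) / p₁.
PN = (0.244 − 0.133) / 0.244 = 0.111 / 0.244 ≈ 0.4549

PN ≈ 0.455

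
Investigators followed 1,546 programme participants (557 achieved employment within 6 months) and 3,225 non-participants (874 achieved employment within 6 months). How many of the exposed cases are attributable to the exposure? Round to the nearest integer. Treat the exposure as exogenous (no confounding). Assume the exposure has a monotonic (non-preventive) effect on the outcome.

p₁ = P(outcome | exposed) = 557/1546 = 0.36028
p₀ = P(outcome | unexposed) = 874/3225 = 0.27101
PN = (p₁ − p₀)/p₁ = (0.36028 − 0.27101) / 0.36028 ≈ 0.24780.
Attributable cases ≈ PN × (exposed cases) = 0.24780 × 557 ≈ 138.02.

about 138 cases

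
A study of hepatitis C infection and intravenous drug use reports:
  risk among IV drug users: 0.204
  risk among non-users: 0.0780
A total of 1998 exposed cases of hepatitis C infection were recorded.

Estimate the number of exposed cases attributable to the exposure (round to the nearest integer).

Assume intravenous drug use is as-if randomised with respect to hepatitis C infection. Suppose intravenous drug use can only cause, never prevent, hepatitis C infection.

Let p₁ = 0.204, p₀ = 0.078.
PN = (p₁ − p₀)/p₁ = (0.204 − 0.078) / 0.204 ≈ 0.61765.
Attributable cases ≈ PN × (exposed cases) = 0.61765 × 1998 ≈ 1234.06.

about 1234 cases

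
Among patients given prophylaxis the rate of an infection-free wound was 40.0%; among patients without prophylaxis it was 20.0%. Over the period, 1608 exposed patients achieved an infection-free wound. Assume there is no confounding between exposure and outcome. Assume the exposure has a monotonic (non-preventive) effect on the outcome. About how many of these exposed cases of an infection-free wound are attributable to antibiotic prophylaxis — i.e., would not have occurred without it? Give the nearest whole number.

about 804 cases

p₁ = 0.4, p₀ = 0.2.
PN = (p₁ − p₀)/p₁ = (0.4 − 0.2) / 0.4 ≈ 0.50000.
Attributable cases ≈ PN × (exposed cases) = 0.50000 × 1608 ≈ 804.00.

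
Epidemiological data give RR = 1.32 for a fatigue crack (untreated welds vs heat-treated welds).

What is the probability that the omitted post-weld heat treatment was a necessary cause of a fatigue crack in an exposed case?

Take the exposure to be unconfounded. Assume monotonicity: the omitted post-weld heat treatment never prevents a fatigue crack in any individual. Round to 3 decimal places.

PN ≈ 0.242

Under exogeneity and monotonicity, PN = (RR − 1) / RR = 1 − 1/RR.
PN = (1.32 − 1) / 1.32 = 0.32 / 1.32 ≈ 0.2424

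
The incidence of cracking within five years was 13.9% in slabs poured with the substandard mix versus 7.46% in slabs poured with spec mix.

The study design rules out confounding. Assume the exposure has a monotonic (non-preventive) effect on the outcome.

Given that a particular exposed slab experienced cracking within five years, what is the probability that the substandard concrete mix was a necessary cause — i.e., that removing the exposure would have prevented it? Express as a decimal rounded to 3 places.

PN ≈ 0.463

p₁ = 0.139, p₀ = 0.0746.
Under exogeneity and monotonicity, PN = (p₁ − p₀) / p₁.
PN = (0.139 − 0.0746) / 0.139 = 0.0644 / 0.139 ≈ 0.4633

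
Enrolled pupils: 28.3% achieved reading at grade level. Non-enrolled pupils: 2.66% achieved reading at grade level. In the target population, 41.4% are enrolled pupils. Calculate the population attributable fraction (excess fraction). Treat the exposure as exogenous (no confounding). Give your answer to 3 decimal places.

p₁ = 0.283, p₀ = 0.0266.
Overall risk P(Y=1) = π·p₁ + (1−π)·p₀ = 0.414×0.283 + 0.586×0.0266 = 0.13275.
Under exogeneity, PAF = [P(Y=1) − p₀] / P(Y=1).
PAF = (0.13275 − 0.0266) / 0.13275 ≈ 0.7996

PAF ≈ 0.800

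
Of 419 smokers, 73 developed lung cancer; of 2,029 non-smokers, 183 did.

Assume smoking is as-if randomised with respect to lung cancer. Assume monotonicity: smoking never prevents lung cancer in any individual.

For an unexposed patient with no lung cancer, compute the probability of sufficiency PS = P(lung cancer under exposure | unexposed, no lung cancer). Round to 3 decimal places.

PS ≈ 0.092

p₁ = P(outcome | exposed) = 73/419 = 0.17422
p₀ = P(outcome | unexposed) = 183/2029 = 0.090192
Under exogeneity and monotonicity, PS = (p₁ − p₀) / (1 − p₀).
PS = (0.17422 − 0.090192) / (1 − 0.090192) = 0.084032 / 0.90981 ≈ 0.0924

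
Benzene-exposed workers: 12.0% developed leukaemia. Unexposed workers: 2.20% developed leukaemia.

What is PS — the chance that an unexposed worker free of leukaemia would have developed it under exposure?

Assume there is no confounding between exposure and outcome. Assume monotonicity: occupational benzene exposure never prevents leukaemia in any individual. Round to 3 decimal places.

PS ≈ 0.100

p₁ = 0.12, p₀ = 0.022.
Under exogeneity and monotonicity, PS = (p₁ − p₀) / (1 − p₀).
PS = (0.12 − 0.022) / (1 − 0.022) = 0.098 / 0.978 ≈ 0.1002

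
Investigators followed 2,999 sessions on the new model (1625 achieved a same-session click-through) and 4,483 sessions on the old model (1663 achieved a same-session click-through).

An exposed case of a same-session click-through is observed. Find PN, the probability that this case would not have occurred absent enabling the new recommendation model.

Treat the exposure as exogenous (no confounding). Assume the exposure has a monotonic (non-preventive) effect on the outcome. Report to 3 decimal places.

PN ≈ 0.315

p₁ = P(outcome | exposed) = 1625/2999 = 0.54185
p₀ = P(outcome | unexposed) = 1663/4483 = 0.37096
Under exogeneity and monotonicity, PN = (p₁ − p₀) / p₁.
PN = (0.54185 − 0.37096) / 0.54185 = 0.17089 / 0.54185 ≈ 0.3154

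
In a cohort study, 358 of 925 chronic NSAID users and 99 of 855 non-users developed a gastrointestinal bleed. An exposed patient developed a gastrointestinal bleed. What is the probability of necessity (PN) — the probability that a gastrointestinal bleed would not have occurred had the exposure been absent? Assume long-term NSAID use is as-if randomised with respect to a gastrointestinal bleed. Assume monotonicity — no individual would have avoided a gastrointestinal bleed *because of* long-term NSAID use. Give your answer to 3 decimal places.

PN ≈ 0.701

p₁ = P(outcome | exposed) = 358/925 = 0.38703
p₀ = P(outcome | unexposed) = 99/855 = 0.11579
Under exogeneity and monotonicity, PN = (p₁ − p₀) / p₁.
PN = (0.38703 − 0.11579) / 0.38703 = 0.27124 / 0.38703 ≈ 0.7008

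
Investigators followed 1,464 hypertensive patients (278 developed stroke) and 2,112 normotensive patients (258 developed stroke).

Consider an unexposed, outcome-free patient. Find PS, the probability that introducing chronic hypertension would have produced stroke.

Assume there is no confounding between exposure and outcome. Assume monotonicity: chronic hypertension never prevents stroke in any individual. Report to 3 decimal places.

p₁ = P(outcome | exposed) = 278/1464 = 0.18989
p₀ = P(outcome | unexposed) = 258/2112 = 0.12216
Under exogeneity and monotonicity, PS = (p₁ − p₀) / (1 − p₀).
PS = (0.18989 − 0.12216) / (1 − 0.12216) = 0.067732 / 0.87784 ≈ 0.0772

PS ≈ 0.077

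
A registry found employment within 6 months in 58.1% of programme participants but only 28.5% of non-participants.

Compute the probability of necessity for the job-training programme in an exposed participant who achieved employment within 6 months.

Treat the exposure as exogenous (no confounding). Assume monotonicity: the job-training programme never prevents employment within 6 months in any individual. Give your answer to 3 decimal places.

PN ≈ 0.509

p₁ = 0.581, p₀ = 0.285.
Under exogeneity and monotonicity, PN = (p₁ − p₀) / p₁.
PN = (0.581 − 0.285) / 0.581 = 0.296 / 0.581 ≈ 0.5095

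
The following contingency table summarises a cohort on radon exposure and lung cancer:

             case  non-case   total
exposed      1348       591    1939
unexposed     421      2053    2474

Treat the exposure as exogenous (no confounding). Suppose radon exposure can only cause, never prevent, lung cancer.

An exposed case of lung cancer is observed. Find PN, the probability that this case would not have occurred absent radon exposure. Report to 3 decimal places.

PN ≈ 0.755

p₁ = P(outcome | exposed) = 1348/1939 = 0.6952
p₀ = P(outcome | unexposed) = 421/2474 = 0.17017
Under exogeneity and monotonicity, PN = (p₁ − p₀)/p₁.
PN = (0.6952 − 0.17017) / 0.6952 ≈ 0.7552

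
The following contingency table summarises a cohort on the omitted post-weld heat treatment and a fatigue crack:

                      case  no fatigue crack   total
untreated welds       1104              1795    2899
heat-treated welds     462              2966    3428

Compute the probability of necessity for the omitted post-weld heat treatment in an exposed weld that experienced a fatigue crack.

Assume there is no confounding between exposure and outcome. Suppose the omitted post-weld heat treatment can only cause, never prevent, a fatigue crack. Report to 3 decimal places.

p₁ = P(outcome | exposed) = 1104/2899 = 0.38082
p₀ = P(outcome | unexposed) = 462/3428 = 0.13477
Under exogeneity and monotonicity, PN = (p₁ − p₀) / p₁.
PN = (0.38082 − 0.13477) / 0.38082 = 0.24605 / 0.38082 ≈ 0.6461

PN ≈ 0.646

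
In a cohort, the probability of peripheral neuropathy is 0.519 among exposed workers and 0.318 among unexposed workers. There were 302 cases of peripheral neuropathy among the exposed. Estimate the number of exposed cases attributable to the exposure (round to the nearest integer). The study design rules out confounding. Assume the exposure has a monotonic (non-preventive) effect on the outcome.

about 117 cases

Let p₁ = 0.519, p₀ = 0.318.
PN = (p₁ − p₀)/p₁ = (0.519 − 0.318) / 0.519 ≈ 0.38728.
Attributable cases ≈ PN × (exposed cases) = 0.38728 × 302 ≈ 116.96.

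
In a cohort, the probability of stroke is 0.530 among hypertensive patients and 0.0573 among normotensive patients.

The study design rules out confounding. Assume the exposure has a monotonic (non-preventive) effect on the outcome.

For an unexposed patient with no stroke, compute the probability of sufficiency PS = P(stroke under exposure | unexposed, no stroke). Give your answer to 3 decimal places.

Let p₁ = 0.53, p₀ = 0.0573.
Under exogeneity and monotonicity, PS = (p₁ − p₀) / (1 − p₀).
PS = (0.53 − 0.0573) / (1 − 0.0573) = 0.4727 / 0.9427 ≈ 0.5014

PS ≈ 0.501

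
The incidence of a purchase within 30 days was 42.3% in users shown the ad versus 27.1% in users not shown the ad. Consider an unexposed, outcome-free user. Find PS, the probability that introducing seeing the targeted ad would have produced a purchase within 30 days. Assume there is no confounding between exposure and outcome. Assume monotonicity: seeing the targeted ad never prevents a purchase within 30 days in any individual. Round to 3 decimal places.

p₁ = 0.423, p₀ = 0.271.
Under exogeneity and monotonicity, PS = (p₁ − p₀) / (1 − p₀).
PS = (0.423 − 0.271) / (1 − 0.271) = 0.152 / 0.729 ≈ 0.2085

PS ≈ 0.209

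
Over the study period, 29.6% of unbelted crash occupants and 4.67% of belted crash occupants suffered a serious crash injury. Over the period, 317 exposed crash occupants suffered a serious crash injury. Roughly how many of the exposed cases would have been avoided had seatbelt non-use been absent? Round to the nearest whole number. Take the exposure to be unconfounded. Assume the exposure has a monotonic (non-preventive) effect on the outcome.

p₁ = 0.296, p₀ = 0.0467.
PN = (p₁ − p₀)/p₁ = (0.296 − 0.0467) / 0.296 ≈ 0.84223.
Attributable cases ≈ PN × (exposed cases) = 0.84223 × 317 ≈ 266.99.

about 267 cases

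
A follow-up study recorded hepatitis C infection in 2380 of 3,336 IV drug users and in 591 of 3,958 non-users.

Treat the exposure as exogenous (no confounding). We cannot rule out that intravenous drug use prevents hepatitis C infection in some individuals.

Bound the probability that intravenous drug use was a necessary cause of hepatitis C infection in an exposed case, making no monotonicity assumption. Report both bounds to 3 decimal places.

0.791 ≤ PN ≤ 1.000

p₁ = P(outcome | exposed) = 2380/3336 = 0.71343
p₀ = P(outcome | unexposed) = 591/3958 = 0.14932
Under exogeneity alone the bounds on PN are max{0,(p₁−p₀)/p₁} ≤ PN ≤ min{1,(1−p₀)/p₁}.
  lower = (p₁ − p₀)/p₁ = 0.56411 / 0.71343 ≈ 0.7907
  upper = min{1, (1 − p₀)/p₁} = 0.85068 / 0.71343 ≈ 1.1924 → capped at 1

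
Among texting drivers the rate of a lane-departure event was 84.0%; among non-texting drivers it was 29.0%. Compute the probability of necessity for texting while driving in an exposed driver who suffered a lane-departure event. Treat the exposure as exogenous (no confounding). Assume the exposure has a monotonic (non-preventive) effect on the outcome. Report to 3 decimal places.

PN ≈ 0.655

p₁ = 0.84, p₀ = 0.29.
Under exogeneity and monotonicity, PN = (p₁ − p₀) / p₁.
PN = (0.84 − 0.29) / 0.84 = 0.55 / 0.84 ≈ 0.6548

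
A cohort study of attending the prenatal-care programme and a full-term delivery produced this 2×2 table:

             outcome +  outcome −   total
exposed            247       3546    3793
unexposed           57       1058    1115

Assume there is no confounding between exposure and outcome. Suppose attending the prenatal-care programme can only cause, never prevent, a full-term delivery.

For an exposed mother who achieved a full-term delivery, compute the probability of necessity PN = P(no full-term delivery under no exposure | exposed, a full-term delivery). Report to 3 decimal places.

p₁ = P(outcome | exposed) = 247/3793 = 0.06512
p₀ = P(outcome | unexposed) = 57/1115 = 0.051121
Under exogeneity and monotonicity, PN = (p₁ − p₀) / p₁.
PN = (0.06512 − 0.051121) / 0.06512 = 0.013999 / 0.06512 ≈ 0.2150

PN ≈ 0.215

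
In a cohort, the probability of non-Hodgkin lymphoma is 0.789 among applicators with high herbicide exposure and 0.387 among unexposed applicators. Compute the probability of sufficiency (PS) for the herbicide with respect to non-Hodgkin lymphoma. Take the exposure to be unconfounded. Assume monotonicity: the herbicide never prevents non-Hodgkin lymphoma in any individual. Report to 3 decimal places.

PS ≈ 0.656

Let p₁ = 0.789, p₀ = 0.387.
Under exogeneity and monotonicity, PS = (p₁ − p₀) / (1 − p₀).
PS = (0.789 − 0.387) / (1 − 0.387) = 0.402 / 0.613 ≈ 0.6558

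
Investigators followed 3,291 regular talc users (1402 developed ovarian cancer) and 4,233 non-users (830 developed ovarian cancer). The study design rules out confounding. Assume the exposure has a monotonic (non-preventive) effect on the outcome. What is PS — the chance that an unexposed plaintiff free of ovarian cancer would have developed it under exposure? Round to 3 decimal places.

PS ≈ 0.286

p₁ = P(outcome | exposed) = 1402/3291 = 0.42601
p₀ = P(outcome | unexposed) = 830/4233 = 0.19608
Under exogeneity and monotonicity, PS = (p₁ − p₀) / (1 − p₀).
PS = (0.42601 − 0.19608) / (1 − 0.19608) = 0.22993 / 0.80392 ≈ 0.2860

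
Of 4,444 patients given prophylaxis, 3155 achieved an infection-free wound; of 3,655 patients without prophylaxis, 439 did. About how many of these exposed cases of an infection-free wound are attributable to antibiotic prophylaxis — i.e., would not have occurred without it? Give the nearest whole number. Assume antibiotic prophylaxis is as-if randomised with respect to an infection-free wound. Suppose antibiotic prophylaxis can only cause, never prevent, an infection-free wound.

about 2621 cases

p₁ = P(outcome | exposed) = 3155/4444 = 0.70995
p₀ = P(outcome | unexposed) = 439/3655 = 0.12011
PN = (p₁ − p₀)/p₁ = (0.70995 − 0.12011) / 0.70995 ≈ 0.83082.
Attributable cases ≈ PN × (exposed cases) = 0.83082 × 3155 ≈ 2621.23.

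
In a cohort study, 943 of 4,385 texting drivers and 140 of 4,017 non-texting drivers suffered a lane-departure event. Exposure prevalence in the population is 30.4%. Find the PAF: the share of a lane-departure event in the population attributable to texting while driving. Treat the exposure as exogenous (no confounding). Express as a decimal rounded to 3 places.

p₁ = P(outcome | exposed) = 943/4385 = 0.21505
p₀ = P(outcome | unexposed) = 140/4017 = 0.034852
Overall risk P(Y=1) = π·p₁ + (1−π)·p₀ = 0.304×0.21505 + 0.696×0.034852 = 0.089633.
Under exogeneity, PAF = [P(Y=1) − p₀] / P(Y=1).
PAF = (0.089633 − 0.034852) / 0.089633 ≈ 0.6112

PAF ≈ 0.611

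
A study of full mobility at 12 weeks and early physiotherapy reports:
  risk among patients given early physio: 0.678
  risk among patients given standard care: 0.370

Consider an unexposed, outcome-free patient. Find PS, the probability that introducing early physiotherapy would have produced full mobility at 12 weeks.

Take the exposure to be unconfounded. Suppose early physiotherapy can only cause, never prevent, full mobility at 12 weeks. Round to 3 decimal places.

PS ≈ 0.489

Let p₁ = 0.678, p₀ = 0.37.
Under exogeneity and monotonicity, PS = (p₁ − p₀) / (1 − p₀).
PS = (0.678 − 0.37) / (1 − 0.37) = 0.308 / 0.63 ≈ 0.4889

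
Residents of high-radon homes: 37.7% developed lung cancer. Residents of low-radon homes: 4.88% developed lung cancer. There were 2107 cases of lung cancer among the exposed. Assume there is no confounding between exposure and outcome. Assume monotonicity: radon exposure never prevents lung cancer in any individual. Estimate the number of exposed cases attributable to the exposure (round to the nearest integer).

about 1834 cases

p₁ = 0.377, p₀ = 0.0488.
PN = (p₁ − p₀)/p₁ = (0.377 − 0.0488) / 0.377 ≈ 0.87056.
Attributable cases ≈ PN × (exposed cases) = 0.87056 × 2107 ≈ 1834.26.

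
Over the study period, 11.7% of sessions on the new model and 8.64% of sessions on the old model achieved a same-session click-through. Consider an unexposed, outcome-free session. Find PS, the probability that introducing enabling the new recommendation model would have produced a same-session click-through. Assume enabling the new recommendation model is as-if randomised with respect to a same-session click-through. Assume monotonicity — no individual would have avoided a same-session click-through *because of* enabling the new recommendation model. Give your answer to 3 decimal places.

PS ≈ 0.033

p₁ = 0.117, p₀ = 0.0864.
Under exogeneity and monotonicity, PS = (p₁ − p₀) / (1 − p₀).
PS = (0.117 − 0.0864) / (1 − 0.0864) = 0.0306 / 0.9136 ≈ 0.0335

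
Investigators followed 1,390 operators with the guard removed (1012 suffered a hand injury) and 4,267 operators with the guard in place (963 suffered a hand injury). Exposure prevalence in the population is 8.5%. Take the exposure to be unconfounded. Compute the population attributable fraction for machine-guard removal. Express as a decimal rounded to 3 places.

p₁ = P(outcome | exposed) = 1012/1390 = 0.72806
p₀ = P(outcome | unexposed) = 963/4267 = 0.22569
Overall risk P(Y=1) = π·p₁ + (1−π)·p₀ = 0.085×0.72806 + 0.915×0.22569 = 0.26839.
Under exogeneity, PAF = [P(Y=1) − p₀] / P(Y=1).
PAF = (0.26839 − 0.22569) / 0.26839 ≈ 0.1591

PAF ≈ 0.159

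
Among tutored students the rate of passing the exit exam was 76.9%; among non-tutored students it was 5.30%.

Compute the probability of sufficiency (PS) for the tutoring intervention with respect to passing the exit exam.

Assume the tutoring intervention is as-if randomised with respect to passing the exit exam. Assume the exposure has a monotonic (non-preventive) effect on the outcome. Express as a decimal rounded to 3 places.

PS ≈ 0.756

p₁ = 0.769, p₀ = 0.053.
Under exogeneity and monotonicity, PS = (p₁ − p₀) / (1 − p₀).
PS = (0.769 − 0.053) / (1 − 0.053) = 0.716 / 0.947 ≈ 0.7561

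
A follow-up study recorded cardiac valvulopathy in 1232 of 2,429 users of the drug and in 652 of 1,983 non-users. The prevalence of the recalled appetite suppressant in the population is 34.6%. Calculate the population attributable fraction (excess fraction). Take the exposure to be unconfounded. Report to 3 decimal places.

PAF ≈ 0.158

p₁ = P(outcome | exposed) = 1232/2429 = 0.5072
p₀ = P(outcome | unexposed) = 652/1983 = 0.32879
Overall risk P(Y=1) = π·p₁ + (1−π)·p₀ = 0.346×0.5072 + 0.654×0.32879 = 0.39052.
Under exogeneity, PAF = [P(Y=1) − p₀] / P(Y=1).
PAF = (0.39052 − 0.32879) / 0.39052 ≈ 0.1581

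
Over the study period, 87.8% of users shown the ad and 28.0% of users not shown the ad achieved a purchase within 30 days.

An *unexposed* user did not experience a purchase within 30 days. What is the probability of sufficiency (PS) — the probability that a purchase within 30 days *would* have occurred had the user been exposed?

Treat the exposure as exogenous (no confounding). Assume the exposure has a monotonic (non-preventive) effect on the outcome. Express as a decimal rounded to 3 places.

p₁ = 0.878, p₀ = 0.28.
Under exogeneity and monotonicity, PS = (p₁ − p₀) / (1 − p₀).
PS = (0.878 − 0.28) / (1 − 0.28) = 0.598 / 0.72 ≈ 0.8306

PS ≈ 0.831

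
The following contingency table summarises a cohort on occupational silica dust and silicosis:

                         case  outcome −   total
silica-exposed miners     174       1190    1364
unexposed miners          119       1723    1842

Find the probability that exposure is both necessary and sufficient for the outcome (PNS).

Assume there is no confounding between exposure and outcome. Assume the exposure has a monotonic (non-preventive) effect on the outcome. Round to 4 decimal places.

PNS ≈ 0.0630

p₁ = P(outcome | exposed) = 174/1364 = 0.12757
p₀ = P(outcome | unexposed) = 119/1842 = 0.064604
Under exogeneity and monotonicity, PNS = p₁ − p₀.
PNS = 0.12757 − 0.064604 = 0.062962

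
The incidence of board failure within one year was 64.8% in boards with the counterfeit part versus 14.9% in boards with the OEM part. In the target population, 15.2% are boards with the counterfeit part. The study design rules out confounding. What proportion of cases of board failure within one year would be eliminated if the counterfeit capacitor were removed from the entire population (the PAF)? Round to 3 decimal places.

PAF ≈ 0.337

p₁ = 0.648, p₀ = 0.149.
Overall risk P(Y=1) = π·p₁ + (1−π)·p₀ = 0.152×0.648 + 0.848×0.149 = 0.22485.
Under exogeneity, PAF = [P(Y=1) − p₀] / P(Y=1).
PAF = (0.22485 − 0.149) / 0.22485 ≈ 0.3373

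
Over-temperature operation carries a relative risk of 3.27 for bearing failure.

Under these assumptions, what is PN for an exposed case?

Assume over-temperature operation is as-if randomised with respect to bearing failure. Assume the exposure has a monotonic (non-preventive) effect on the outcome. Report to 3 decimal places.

Under exogeneity and monotonicity, PN = (RR − 1) / RR = 1 − 1/RR.
PN = (3.27 − 1) / 3.27 = 2.27 / 3.27 ≈ 0.6942

PN ≈ 0.694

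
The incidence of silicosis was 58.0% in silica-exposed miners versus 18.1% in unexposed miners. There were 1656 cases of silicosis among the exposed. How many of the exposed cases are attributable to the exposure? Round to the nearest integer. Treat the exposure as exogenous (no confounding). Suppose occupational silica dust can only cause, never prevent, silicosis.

about 1139 cases

p₁ = 0.58, p₀ = 0.181.
PN = (p₁ − p₀)/p₁ = (0.58 − 0.181) / 0.58 ≈ 0.68793.
Attributable cases ≈ PN × (exposed cases) = 0.68793 × 1656 ≈ 1139.21.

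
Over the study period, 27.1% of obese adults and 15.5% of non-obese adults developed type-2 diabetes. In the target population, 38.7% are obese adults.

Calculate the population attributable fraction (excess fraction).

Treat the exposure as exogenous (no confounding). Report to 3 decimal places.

PAF ≈ 0.225

p₁ = 0.271, p₀ = 0.155.
Overall risk P(Y=1) = π·p₁ + (1−π)·p₀ = 0.387×0.271 + 0.613×0.155 = 0.19989.
Under exogeneity, PAF = [P(Y=1) − p₀] / P(Y=1).
PAF = (0.19989 − 0.155) / 0.19989 ≈ 0.2246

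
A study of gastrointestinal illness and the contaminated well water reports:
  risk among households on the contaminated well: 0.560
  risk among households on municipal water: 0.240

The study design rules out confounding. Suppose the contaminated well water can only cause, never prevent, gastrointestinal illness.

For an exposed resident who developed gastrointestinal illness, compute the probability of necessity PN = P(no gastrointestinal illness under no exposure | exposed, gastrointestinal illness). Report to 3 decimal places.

Let p₁ = 0.56, p₀ = 0.24.
Under exogeneity and monotonicity, PN = (p₁ − p₀) / p₁.
PN = (0.56 − 0.24) / 0.56 = 0.32 / 0.56 ≈ 0.5714

PN ≈ 0.571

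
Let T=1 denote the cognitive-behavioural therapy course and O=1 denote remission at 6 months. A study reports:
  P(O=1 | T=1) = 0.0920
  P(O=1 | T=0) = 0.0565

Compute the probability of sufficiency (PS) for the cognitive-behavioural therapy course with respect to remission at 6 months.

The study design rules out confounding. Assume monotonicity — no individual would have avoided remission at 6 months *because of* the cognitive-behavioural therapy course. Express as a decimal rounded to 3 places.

PS ≈ 0.038

Let p₁ = 0.092, p₀ = 0.0565.
Under exogeneity and monotonicity, PS = (p₁ − p₀) / (1 − p₀).
PS = (0.092 − 0.0565) / (1 − 0.0565) = 0.0355 / 0.9435 ≈ 0.0376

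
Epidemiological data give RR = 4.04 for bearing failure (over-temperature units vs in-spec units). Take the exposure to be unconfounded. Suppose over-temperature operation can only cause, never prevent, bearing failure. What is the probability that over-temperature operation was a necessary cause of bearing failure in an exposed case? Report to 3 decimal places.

PN ≈ 0.752

Under exogeneity and monotonicity, PN = (RR − 1) / RR = 1 − 1/RR.
PN = (4.04 − 1) / 4.04 = 3.04 / 4.04 ≈ 0.7525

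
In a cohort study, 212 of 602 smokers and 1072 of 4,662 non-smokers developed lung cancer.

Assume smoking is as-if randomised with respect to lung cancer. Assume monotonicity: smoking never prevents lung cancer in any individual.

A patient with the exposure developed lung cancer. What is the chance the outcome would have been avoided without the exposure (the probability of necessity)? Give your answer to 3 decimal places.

PN ≈ 0.347

p₁ = P(outcome | exposed) = 212/602 = 0.35216
p₀ = P(outcome | unexposed) = 1072/4662 = 0.22994
Under exogeneity and monotonicity, PN = (p₁ − p₀) / p₁.
PN = (0.35216 − 0.22994) / 0.35216 = 0.12222 / 0.35216 ≈ 0.3470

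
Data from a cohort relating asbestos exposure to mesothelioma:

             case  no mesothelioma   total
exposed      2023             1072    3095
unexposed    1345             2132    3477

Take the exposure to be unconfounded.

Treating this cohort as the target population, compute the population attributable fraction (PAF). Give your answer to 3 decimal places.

p₁ = P(outcome | exposed) = 2023/3095 = 0.65363
p₀ = P(outcome | unexposed) = 1345/3477 = 0.38683
Exposure prevalence π = 3095/6572 = 0.47094; overall risk P(Y=1) = 0.51248.
Under exogeneity, PAF = [P(Y=1) − p₀]/P(Y=1).
PAF = (0.51248 − 0.38683) / 0.51248 ≈ 0.2452

PAF ≈ 0.245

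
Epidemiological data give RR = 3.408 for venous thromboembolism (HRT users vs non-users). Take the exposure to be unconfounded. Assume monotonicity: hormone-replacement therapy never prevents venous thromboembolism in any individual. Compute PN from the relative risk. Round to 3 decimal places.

Under exogeneity and monotonicity, PN = (RR − 1) / RR = 1 − 1/RR.
PN = (3.408 − 1) / 3.408 = 2.408 / 3.408 ≈ 0.7066

PN ≈ 0.707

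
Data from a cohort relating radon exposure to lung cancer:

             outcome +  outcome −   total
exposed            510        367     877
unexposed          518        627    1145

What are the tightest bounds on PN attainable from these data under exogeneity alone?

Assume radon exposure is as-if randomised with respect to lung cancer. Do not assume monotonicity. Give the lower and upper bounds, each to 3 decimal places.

p₁ = P(outcome | exposed) = 510/877 = 0.58153
p₀ = P(outcome | unexposed) = 518/1145 = 0.4524
Under exogeneity alone the bounds on PN are max{0,(p₁−p₀)/p₁} ≤ PN ≤ min{1,(1−p₀)/p₁}.
  lower = (p₁ − p₀)/p₁ = 0.12913 / 0.58153 ≈ 0.2220
  upper = min{1, (1 − p₀)/p₁} = 0.5476 / 0.58153 ≈ 0.9417

0.222 ≤ PN ≤ 0.942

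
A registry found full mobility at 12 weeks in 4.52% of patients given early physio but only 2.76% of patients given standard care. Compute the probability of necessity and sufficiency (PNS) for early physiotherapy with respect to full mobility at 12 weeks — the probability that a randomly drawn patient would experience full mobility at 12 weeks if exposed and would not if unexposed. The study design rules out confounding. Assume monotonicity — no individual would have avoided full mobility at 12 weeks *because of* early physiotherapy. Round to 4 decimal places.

PNS ≈ 0.0176

p₁ = 0.0452, p₀ = 0.0276.
Under exogeneity and monotonicity, PNS = p₁ − p₀.
PNS = 0.0452 − 0.0276 = 0.0176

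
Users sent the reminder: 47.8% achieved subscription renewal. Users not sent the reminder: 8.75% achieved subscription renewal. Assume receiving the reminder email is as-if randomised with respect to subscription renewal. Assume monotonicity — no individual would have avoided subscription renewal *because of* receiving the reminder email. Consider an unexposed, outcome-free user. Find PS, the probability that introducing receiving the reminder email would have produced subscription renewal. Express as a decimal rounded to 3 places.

PS ≈ 0.428

p₁ = 0.478, p₀ = 0.0875.
Under exogeneity and monotonicity, PS = (p₁ − p₀) / (1 − p₀).
PS = (0.478 − 0.0875) / (1 − 0.0875) = 0.3905 / 0.9125 ≈ 0.4279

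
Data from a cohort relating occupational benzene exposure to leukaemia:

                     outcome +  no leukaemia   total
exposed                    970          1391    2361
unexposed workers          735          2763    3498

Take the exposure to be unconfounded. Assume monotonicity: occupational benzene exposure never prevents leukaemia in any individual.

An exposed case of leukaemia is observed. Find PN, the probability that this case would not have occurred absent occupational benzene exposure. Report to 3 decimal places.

p₁ = P(outcome | exposed) = 970/2361 = 0.41084
p₀ = P(outcome | unexposed) = 735/3498 = 0.21012
Under exogeneity and monotonicity, PN = (p₁ − p₀) / p₁.
PN = (0.41084 − 0.21012) / 0.41084 = 0.20072 / 0.41084 ≈ 0.4886

PN ≈ 0.489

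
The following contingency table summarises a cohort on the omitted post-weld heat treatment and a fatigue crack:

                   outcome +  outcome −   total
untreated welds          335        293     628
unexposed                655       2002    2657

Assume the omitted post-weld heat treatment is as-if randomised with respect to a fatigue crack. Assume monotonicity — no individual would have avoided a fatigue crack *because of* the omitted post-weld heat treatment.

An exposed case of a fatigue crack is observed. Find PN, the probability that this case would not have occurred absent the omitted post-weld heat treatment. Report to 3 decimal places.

PN ≈ 0.538

p₁ = P(outcome | exposed) = 335/628 = 0.53344
p₀ = P(outcome | unexposed) = 655/2657 = 0.24652
Under exogeneity and monotonicity, PN = (p₁ − p₀)/p₁.
PN = (0.53344 − 0.24652) / 0.53344 ≈ 0.5379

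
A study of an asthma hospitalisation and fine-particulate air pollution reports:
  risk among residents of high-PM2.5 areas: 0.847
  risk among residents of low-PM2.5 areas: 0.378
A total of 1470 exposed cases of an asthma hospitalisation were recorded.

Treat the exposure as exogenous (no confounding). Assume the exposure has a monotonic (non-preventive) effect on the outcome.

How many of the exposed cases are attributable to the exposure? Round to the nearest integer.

Let p₁ = 0.847, p₀ = 0.378.
PN = (p₁ − p₀)/p₁ = (0.847 − 0.378) / 0.847 ≈ 0.55372.
Attributable cases ≈ PN × (exposed cases) = 0.55372 × 1470 ≈ 813.97.

about 814 cases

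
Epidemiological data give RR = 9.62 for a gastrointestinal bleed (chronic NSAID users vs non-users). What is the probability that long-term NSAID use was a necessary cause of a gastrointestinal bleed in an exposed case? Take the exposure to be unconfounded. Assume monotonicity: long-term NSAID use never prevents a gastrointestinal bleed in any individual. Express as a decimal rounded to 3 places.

Under exogeneity and monotonicity, PN = (RR − 1) / RR = 1 − 1/RR.
PN = (9.62 − 1) / 9.62 = 8.62 / 9.62 ≈ 0.8960

PN ≈ 0.896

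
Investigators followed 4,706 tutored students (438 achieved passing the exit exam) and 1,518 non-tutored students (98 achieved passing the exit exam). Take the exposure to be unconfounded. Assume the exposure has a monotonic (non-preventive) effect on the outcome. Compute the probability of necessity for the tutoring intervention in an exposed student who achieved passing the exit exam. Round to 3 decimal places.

p₁ = P(outcome | exposed) = 438/4706 = 0.093073
p₀ = P(outcome | unexposed) = 98/1518 = 0.064559
Under exogeneity and monotonicity, PN = (p₁ − p₀) / p₁.
PN = (0.093073 − 0.064559) / 0.093073 = 0.028514 / 0.093073 ≈ 0.3064

PN ≈ 0.306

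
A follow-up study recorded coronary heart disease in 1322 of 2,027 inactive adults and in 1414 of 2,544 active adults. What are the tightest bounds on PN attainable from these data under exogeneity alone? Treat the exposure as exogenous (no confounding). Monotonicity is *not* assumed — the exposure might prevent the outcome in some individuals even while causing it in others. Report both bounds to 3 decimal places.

p₁ = P(outcome | exposed) = 1322/2027 = 0.6522
p₀ = P(outcome | unexposed) = 1414/2544 = 0.55582
Under exogeneity alone the bounds on PN are max{0,(p₁−p₀)/p₁} ≤ PN ≤ min{1,(1−p₀)/p₁}.
  lower = (p₁ − p₀)/p₁ = 0.096378 / 0.6522 ≈ 0.1478
  upper = min{1, (1 − p₀)/p₁} = 0.44418 / 0.6522 ≈ 0.6811

0.148 ≤ PN ≤ 0.681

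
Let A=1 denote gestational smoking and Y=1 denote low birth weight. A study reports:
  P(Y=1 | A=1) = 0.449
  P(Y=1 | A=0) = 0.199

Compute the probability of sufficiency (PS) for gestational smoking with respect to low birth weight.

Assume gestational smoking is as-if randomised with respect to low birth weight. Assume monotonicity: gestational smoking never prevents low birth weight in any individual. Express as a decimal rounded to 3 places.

PS ≈ 0.312

Let p₁ = 0.449, p₀ = 0.199.
Under exogeneity and monotonicity, PS = (p₁ − p₀) / (1 − p₀).
PS = (0.449 − 0.199) / (1 − 0.199) = 0.25 / 0.801 ≈ 0.3121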